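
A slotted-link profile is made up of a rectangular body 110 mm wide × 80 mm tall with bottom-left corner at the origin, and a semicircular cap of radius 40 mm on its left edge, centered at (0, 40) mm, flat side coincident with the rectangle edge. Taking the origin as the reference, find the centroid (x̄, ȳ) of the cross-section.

x̄ = 39.01 mm, ȳ = 40.00 mm

Part | A | x̄ᵢ | ȳᵢ | A·x̄ᵢ | A·ȳᵢ
rectangular body | 8800.00 | 55.00 | 40.00 | 484000.00 | 352000.00
semicircular end | 2513.27 | -16.98 | 40.00 | -42666.67 | 100530.96
Σ | 11313.27 |  |  | 441333.33 | 452530.96
x̄ = 441333.33 / 11313.27 = 39.01 mm
ȳ = 452530.96 / 11313.27 = 40.00 mm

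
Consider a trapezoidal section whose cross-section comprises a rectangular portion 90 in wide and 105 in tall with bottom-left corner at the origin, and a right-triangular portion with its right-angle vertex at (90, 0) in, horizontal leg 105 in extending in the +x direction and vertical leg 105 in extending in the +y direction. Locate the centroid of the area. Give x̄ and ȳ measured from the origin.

rectangular portion: A = 90 × 105 = 9450.00, centroid at (45.00, 52.50).
triangular portion: A = ½·105·105 = 5512.50, centroid at (125.00, 35.00).
ΣA = 14962.50 in²
ΣAx̄ = (9450.00)(45.00) + (5512.50)(125.00) = 1114312.50 in³
ΣAȳ = (9450.00)(52.50) + (5512.50)(35.00) = 689062.50 in³
x̄ = 1114312.50 / 14962.50 = 74.47 in
ȳ = 689062.50 / 14962.50 = 46.05 in

x̄ = 74.47 in, ȳ = 46.05 in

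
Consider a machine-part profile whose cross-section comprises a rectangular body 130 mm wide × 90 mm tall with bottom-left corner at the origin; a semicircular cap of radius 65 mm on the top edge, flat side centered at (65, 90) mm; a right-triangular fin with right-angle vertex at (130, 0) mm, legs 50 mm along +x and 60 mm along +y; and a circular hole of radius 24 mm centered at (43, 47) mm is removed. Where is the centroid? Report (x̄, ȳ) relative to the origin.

rectangular body: A = 130 × 90 = 11700.00, centroid at (65.00, 45.00).
semicircular top: A = ½π·65² = 6636.61, centroid at (65.00, 117.59).
triangular fin: A = ½·50·60 = 1500.00, centroid at (146.67, 20.00).
hole: A = −π·24² = -1809.56, centroid at (43.00, 47.00).
ΣA = 18027.06 mm²
ΣAx̄ = (11700.00)(65.00) + (6636.61)(65.00) + (1500.00)(146.67) + (-1809.56)(43.00) = 1334068.97 mm³
ΣAȳ = (11700.00)(45.00) + (6636.61)(117.59) + (1500.00)(20.00) + (-1809.56)(47.00) = 1251829.44 mm³
x̄ = 1334068.97 / 18027.06 = 74.00 mm
ȳ = 1251829.44 / 18027.06 = 69.44 mm

x̄ = 74.00 mm, ȳ = 69.44 mm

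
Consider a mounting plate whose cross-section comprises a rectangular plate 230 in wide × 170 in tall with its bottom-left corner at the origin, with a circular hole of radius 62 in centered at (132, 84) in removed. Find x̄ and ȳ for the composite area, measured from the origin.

Part | A | x̄ᵢ | ȳᵢ | A·x̄ᵢ | A·ȳᵢ
plate | 39100.00 | 115.00 | 85.00 | 4496500.00 | 3323500.00
hole | -12076.28 | 132.00 | 84.00 | -1594069.25 | -1014407.70
Σ | 27023.72 |  |  | 2902430.75 | 2309092.30
x̄ = 2902430.75 / 27023.72 = 107.40 in
ȳ = 2309092.30 / 27023.72 = 85.45 in

x̄ = 107.40 in, ȳ = 85.45 in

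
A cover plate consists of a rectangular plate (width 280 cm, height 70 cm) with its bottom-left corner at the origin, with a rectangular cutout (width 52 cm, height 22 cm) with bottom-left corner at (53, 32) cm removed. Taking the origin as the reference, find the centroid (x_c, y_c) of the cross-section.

x_c = 143.78 cm, y_c = 34.50 cm

plate: A = 280 × 70 = 19600.00, centroid at (140.00, 35.00).
hole: A = −(52 × 22) = -1144.00, centroid at (79.00, 43.00).
ΣA = 18456.00 cm², ΣAx_c = 2653624.00 cm³, ΣAy_c = 636808.00 cm³.
x_c = 2653624.00/18456.00 = 143.78 cm; y_c = 636808.00/18456.00 = 34.50 cm.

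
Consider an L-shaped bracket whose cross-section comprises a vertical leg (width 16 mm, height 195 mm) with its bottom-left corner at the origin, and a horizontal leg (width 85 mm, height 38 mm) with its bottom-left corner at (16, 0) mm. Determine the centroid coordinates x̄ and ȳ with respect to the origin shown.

vertical leg: A = 16 × 195 = 3120.00, centroid at (8.00, 97.50).
horizontal leg: A = 85 × 38 = 3230.00, centroid at (58.50, 19.00).
ΣA = 6350.00 mm², ΣAx̄ = 213915.00 mm³, ΣAȳ = 365570.00 mm³.
x̄ = 213915.00/6350.00 = 33.69 mm; ȳ = 365570.00/6350.00 = 57.57 mm.

x̄ = 33.69 mm, ȳ = 57.57 mm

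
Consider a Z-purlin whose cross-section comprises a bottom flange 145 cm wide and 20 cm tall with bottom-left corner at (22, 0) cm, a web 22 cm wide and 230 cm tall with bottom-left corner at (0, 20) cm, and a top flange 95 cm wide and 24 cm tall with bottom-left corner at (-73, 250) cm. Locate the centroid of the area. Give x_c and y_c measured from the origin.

bottom flange: A = 145 × 20 = 2900.00, centroid at (94.50, 10.00).
web: A = 22 × 230 = 5060.00, centroid at (11.00, 135.00).
top flange: A = 95 × 24 = 2280.00, centroid at (-25.50, 262.00).
ΣA = 10240.00 cm², ΣAx_c = 271570.00 cm³, ΣAy_c = 1309460.00 cm³.
x_c = 271570.00/10240.00 = 26.52 cm; y_c = 1309460.00/10240.00 = 127.88 cm.

x_c = 26.52 cm, y_c = 127.88 cm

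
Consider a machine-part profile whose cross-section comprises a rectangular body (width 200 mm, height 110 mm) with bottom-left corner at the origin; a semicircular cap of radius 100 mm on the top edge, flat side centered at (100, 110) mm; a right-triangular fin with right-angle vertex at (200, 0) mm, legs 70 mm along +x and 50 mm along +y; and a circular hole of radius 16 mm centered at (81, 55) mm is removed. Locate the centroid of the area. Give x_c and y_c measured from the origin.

x_c = 105.98 mm, y_c = 92.86 mm

Part | A | x̄ᵢ | ȳᵢ | A·x̄ᵢ | A·ȳᵢ
rectangular body | 22000.00 | 100.00 | 55.00 | 2200000.00 | 1210000.00
semicircular top | 15707.96 | 100.00 | 152.44 | 1570796.33 | 2394542.63
triangular fin | 1750.00 | 223.33 | 16.67 | 390833.33 | 29166.67
hole | -804.25 | 81.00 | 55.00 | -65144.07 | -44233.62
Σ | 38653.72 |  |  | 4096485.59 | 3589475.67
x_c = 4096485.59 / 38653.72 = 105.98 mm
y_c = 3589475.67 / 38653.72 = 92.86 mm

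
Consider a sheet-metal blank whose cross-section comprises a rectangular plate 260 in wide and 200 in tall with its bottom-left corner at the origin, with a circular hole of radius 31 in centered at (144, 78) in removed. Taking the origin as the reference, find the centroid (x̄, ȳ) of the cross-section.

x̄ = 129.14 in, ȳ = 101.36 in

plate: A = 260 × 200 = 52000.00, centroid at (130.00, 100.00).
hole: A = −π·31² = -3019.07, centroid at (144.00, 78.00).
ΣA = 48980.93 in²
ΣAx̄ = (52000.00)(130.00) + (-3019.07)(144.00) = 6325253.84 in³
ΣAȳ = (52000.00)(100.00) + (-3019.07)(78.00) = 4964512.50 in³
x̄ = 6325253.84 / 48980.93 = 129.14 in
ȳ = 4964512.50 / 48980.93 = 101.36 in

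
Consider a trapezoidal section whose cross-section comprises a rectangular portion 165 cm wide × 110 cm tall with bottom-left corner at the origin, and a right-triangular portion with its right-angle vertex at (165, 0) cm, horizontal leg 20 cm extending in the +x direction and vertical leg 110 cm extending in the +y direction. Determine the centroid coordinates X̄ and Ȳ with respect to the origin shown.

rectangular portion: A = 165 × 110 = 18150.00, centroid at (82.50, 55.00).
triangular portion: A = ½·20·110 = 1100.00, centroid at (171.67, 36.67).
ΣA = 19250.00 cm²
ΣAX̄ = (18150.00)(82.50) + (1100.00)(171.67) = 1686208.33 cm³
ΣAȲ = (18150.00)(55.00) + (1100.00)(36.67) = 1038583.33 cm³
X̄ = 1686208.33 / 19250.00 = 87.60 cm
Ȳ = 1038583.33 / 19250.00 = 53.95 cm

X̄ = 87.60 cm, Ȳ = 53.95 cm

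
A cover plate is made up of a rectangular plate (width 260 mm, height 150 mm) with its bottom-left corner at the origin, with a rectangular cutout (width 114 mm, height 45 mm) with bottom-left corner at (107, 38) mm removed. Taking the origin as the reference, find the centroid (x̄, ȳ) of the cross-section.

x̄ = 124.85 mm, ȳ = 77.20 mm

plate: A = 260 × 150 = 39000.00, centroid at (130.00, 75.00).
hole: A = −(114 × 45) = -5130.00, centroid at (164.00, 60.50).
ΣA = 33870.00 mm²
ΣAx̄ = (39000.00)(130.00) + (-5130.00)(164.00) = 4228680.00 mm³
ΣAȳ = (39000.00)(75.00) + (-5130.00)(60.50) = 2614635.00 mm³
x̄ = 4228680.00 / 33870.00 = 124.85 mm
ȳ = 2614635.00 / 33870.00 = 77.20 mm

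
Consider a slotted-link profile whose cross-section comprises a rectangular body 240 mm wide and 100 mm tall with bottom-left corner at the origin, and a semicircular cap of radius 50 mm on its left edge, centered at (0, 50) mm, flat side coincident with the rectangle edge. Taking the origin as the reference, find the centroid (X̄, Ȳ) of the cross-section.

X̄ = 100.14 mm, Ȳ = 50.00 mm

Part | A | x̄ᵢ | ȳᵢ | A·x̄ᵢ | A·ȳᵢ
rectangular body | 24000.00 | 120.00 | 50.00 | 2880000.00 | 1200000.00
semicircular end | 3926.99 | -21.22 | 50.00 | -83333.33 | 196349.54
Σ | 27926.99 |  |  | 2796666.67 | 1396349.54
X̄ = 2796666.67 / 27926.99 = 100.14 mm
Ȳ = 1396349.54 / 27926.99 = 50.00 mm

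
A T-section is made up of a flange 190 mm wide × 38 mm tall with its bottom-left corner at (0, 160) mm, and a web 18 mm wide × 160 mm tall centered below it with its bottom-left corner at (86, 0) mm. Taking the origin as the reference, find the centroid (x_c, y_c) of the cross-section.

x_c = 95.00 mm, y_c = 150.77 mm

web: A = 18 × 160 = 2880.00, centroid at (95.00, 80.00).
flange: A = 190 × 38 = 7220.00, centroid at (95.00, 179.00).
ΣA = 10100.00 mm², ΣAx_c = 959500.00 mm³, ΣAy_c = 1522780.00 mm³.
x_c = 959500.00/10100.00 = 95.00 mm; y_c = 1522780.00/10100.00 = 150.77 mm.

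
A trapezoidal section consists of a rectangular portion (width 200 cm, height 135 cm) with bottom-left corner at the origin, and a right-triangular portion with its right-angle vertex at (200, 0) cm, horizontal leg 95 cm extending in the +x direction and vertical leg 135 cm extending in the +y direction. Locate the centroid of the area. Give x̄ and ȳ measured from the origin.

x̄ = 125.27 cm, ȳ = 63.18 cm

Part | A | x̄ᵢ | ȳᵢ | A·x̄ᵢ | A·ȳᵢ
rectangular portion | 27000.00 | 100.00 | 67.50 | 2700000.00 | 1822500.00
triangular portion | 6412.50 | 231.67 | 45.00 | 1485562.50 | 288562.50
Σ | 33412.50 |  |  | 4185562.50 | 2111062.50
x̄ = 4185562.50 / 33412.50 = 125.27 cm
ȳ = 2111062.50 / 33412.50 = 63.18 cm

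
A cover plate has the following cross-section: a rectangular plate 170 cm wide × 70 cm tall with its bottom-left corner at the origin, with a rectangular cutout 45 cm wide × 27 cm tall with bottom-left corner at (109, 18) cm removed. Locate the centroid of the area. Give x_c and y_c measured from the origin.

Part | A | x̄ᵢ | ȳᵢ | A·x̄ᵢ | A·ȳᵢ
plate | 11900.00 | 85.00 | 35.00 | 1011500.00 | 416500.00
hole | -1215.00 | 131.50 | 31.50 | -159772.50 | -38272.50
Σ | 10685.00 |  |  | 851727.50 | 378227.50
x_c = 851727.50 / 10685.00 = 79.71 cm
y_c = 378227.50 / 10685.00 = 35.40 cm

x_c = 79.71 cm, y_c = 35.40 cm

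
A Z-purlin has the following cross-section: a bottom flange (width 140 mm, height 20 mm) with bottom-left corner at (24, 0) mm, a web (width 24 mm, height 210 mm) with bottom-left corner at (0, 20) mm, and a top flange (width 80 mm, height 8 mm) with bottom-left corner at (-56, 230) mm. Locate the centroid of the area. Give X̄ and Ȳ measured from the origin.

Part | A | x̄ᵢ | ȳᵢ | A·x̄ᵢ | A·ȳᵢ
bottom flange | 2800.00 | 94.00 | 10.00 | 263200.00 | 28000.00
web | 5040.00 | 12.00 | 125.00 | 60480.00 | 630000.00
top flange | 640.00 | -16.00 | 234.00 | -10240.00 | 149760.00
Σ | 8480.00 |  |  | 313440.00 | 807760.00
X̄ = 313440.00 / 8480.00 = 36.96 mm
Ȳ = 807760.00 / 8480.00 = 95.25 mm

X̄ = 36.96 mm, Ȳ = 95.25 mm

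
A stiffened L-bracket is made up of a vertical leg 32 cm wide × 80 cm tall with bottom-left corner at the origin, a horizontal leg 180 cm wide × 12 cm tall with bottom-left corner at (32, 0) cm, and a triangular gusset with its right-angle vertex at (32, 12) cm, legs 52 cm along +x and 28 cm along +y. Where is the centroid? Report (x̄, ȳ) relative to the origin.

vertical leg: A = 32 × 80 = 2560.00, centroid at (16.00, 40.00).
horizontal leg: A = 180 × 12 = 2160.00, centroid at (122.00, 6.00).
gusset: A = ½·52·28 = 728.00, centroid at (49.33, 21.33).
ΣA = 5448.00 cm², ΣAx̄ = 340394.67 cm³, ΣAȳ = 130890.67 cm³.
x̄ = 340394.67/5448.00 = 62.48 cm; ȳ = 130890.67/5448.00 = 24.03 cm.

x̄ = 62.48 cm, ȳ = 24.03 cm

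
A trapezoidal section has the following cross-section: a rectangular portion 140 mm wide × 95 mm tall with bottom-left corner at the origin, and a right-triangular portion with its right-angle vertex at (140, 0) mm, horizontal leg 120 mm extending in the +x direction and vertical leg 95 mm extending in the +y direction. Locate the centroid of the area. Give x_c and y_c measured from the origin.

x_c = 103.00 mm, y_c = 42.75 mm

Part | A | x̄ᵢ | ȳᵢ | A·x̄ᵢ | A·ȳᵢ
rectangular portion | 13300.00 | 70.00 | 47.50 | 931000.00 | 631750.00
triangular portion | 5700.00 | 180.00 | 31.67 | 1026000.00 | 180500.00
Σ | 19000.00 |  |  | 1957000.00 | 812250.00
x_c = 1957000.00 / 19000.00 = 103.00 mm
y_c = 812250.00 / 19000.00 = 42.75 mm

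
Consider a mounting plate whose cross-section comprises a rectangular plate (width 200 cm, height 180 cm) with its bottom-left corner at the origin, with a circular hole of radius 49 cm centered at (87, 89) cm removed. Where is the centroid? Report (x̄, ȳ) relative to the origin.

x̄ = 103.45 cm, ȳ = 90.27 cm

plate: A = 200 × 180 = 36000.00, centroid at (100.00, 90.00).
hole: A = −π·49² = -7542.96, centroid at (87.00, 89.00).
ΣA = 28457.04 cm²
ΣAx̄ = (36000.00)(100.00) + (-7542.96)(87.00) = 2943762.14 cm³
ΣAȳ = (36000.00)(90.00) + (-7542.96)(89.00) = 2568676.21 cm³
x̄ = 2943762.14 / 28457.04 = 103.45 cm
ȳ = 2568676.21 / 28457.04 = 90.27 cm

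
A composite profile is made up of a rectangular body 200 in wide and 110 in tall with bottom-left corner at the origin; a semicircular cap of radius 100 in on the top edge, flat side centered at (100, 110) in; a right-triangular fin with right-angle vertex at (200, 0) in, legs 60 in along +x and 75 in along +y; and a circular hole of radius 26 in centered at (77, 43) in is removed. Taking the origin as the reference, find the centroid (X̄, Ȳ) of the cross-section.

rectangular body: A = 200 × 110 = 22000.00, centroid at (100.00, 55.00).
semicircular top: A = ½π·100² = 15707.96, centroid at (100.00, 152.44).
triangular fin: A = ½·60·75 = 2250.00, centroid at (220.00, 25.00).
hole: A = −π·26² = -2123.72, centroid at (77.00, 43.00).
ΣA = 37834.25 in², ΣAX̄ = 4102270.15 in³, ΣAȲ = 3569472.81 in³.
X̄ = 4102270.15/37834.25 = 108.43 in; Ȳ = 3569472.81/37834.25 = 94.35 in.

X̄ = 108.43 in, Ȳ = 94.35 in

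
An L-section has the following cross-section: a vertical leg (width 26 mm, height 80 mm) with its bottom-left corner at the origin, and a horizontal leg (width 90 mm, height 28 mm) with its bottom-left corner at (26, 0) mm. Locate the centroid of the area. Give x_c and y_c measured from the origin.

x_c = 44.77 mm, y_c = 25.76 mm

vertical leg: A = 26 × 80 = 2080.00, centroid at (13.00, 40.00).
horizontal leg: A = 90 × 28 = 2520.00, centroid at (71.00, 14.00).
ΣA = 4600.00 mm², ΣAx_c = 205960.00 mm³, ΣAy_c = 118480.00 mm³.
x_c = 205960.00/4600.00 = 44.77 mm; y_c = 118480.00/4600.00 = 25.76 mm.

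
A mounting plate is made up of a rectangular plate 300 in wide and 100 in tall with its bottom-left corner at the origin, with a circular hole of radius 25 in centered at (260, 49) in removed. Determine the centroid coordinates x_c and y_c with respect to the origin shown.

x_c = 142.30 in, y_c = 50.07 in

plate: A = 300 × 100 = 30000.00, centroid at (150.00, 50.00).
hole: A = −π·25² = -1963.50, centroid at (260.00, 49.00).
ΣA = 28036.50 in²
ΣAx_c = (30000.00)(150.00) + (-1963.50)(260.00) = 3989491.19 in³
ΣAy_c = (30000.00)(50.00) + (-1963.50)(49.00) = 1403788.72 in³
x_c = 3989491.19 / 28036.50 = 142.30 in
y_c = 1403788.72 / 28036.50 = 50.07 in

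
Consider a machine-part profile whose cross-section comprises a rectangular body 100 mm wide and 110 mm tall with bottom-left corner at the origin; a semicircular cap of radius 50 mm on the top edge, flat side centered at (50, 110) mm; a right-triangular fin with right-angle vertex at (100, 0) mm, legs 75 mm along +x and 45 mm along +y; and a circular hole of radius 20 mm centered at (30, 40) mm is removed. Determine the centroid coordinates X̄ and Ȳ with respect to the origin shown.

rectangular body: A = 100 × 110 = 11000.00, centroid at (50.00, 55.00).
semicircular top: A = ½π·50² = 3926.99, centroid at (50.00, 131.22).
triangular fin: A = ½·75·45 = 1687.50, centroid at (125.00, 15.00).
hole: A = −π·20² = -1256.64, centroid at (30.00, 40.00).
ΣA = 15357.85 mm², ΣAX̄ = 919587.93 mm³, ΣAȲ = 1095349.34 mm³.
X̄ = 919587.93/15357.85 = 59.88 mm; Ȳ = 1095349.34/15357.85 = 71.32 mm.

X̄ = 59.88 mm, Ȳ = 71.32 mm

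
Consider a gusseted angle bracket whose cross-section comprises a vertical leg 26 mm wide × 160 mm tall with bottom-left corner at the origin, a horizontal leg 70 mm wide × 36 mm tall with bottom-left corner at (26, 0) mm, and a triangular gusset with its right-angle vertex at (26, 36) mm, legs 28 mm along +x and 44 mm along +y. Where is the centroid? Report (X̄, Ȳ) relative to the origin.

vertical leg: A = 26 × 160 = 4160.00, centroid at (13.00, 80.00).
horizontal leg: A = 70 × 36 = 2520.00, centroid at (61.00, 18.00).
gusset: A = ½·28·44 = 616.00, centroid at (35.33, 50.67).
ΣA = 7296.00 mm², ΣAX̄ = 229565.33 mm³, ΣAȲ = 409370.67 mm³.
X̄ = 229565.33/7296.00 = 31.46 mm; Ȳ = 409370.67/7296.00 = 56.11 mm.

X̄ = 31.46 mm, Ȳ = 56.11 mm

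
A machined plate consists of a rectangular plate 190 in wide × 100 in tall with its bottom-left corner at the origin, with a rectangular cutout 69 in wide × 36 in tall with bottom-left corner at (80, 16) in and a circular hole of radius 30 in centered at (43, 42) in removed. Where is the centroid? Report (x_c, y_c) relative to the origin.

x_c = 102.20 in, y_c = 54.56 in

plate: A = 190 × 100 = 19000.00, centroid at (95.00, 50.00).
hole 1: A = −(69 × 36) = -2484.00, centroid at (114.50, 34.00).
hole 2: A = −π·30² = -2827.43, centroid at (43.00, 42.00).
ΣA = 13688.57 in²
ΣAx_c = (19000.00)(95.00) + (-2484.00)(114.50) + (-2827.43)(43.00) = 1399002.36 in³
ΣAy_c = (19000.00)(50.00) + (-2484.00)(34.00) + (-2827.43)(42.00) = 746791.80 in³
x_c = 1399002.36 / 13688.57 = 102.20 in
y_c = 746791.80 / 13688.57 = 54.56 in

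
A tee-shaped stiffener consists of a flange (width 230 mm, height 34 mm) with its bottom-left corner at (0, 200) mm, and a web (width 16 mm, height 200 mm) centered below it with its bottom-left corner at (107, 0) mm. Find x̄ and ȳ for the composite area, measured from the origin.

x̄ = 115.00 mm, ȳ = 183.03 mm

Part | A | x̄ᵢ | ȳᵢ | A·x̄ᵢ | A·ȳᵢ
web | 3200.00 | 115.00 | 100.00 | 368000.00 | 320000.00
flange | 7820.00 | 115.00 | 217.00 | 899300.00 | 1696940.00
Σ | 11020.00 |  |  | 1267300.00 | 2016940.00
x̄ = 1267300.00 / 11020.00 = 115.00 mm
ȳ = 2016940.00 / 11020.00 = 183.03 mm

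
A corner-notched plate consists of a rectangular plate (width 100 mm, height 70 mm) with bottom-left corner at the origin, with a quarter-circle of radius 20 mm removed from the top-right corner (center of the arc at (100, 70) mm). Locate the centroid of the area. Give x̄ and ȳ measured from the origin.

x̄ = 48.05 mm, ȳ = 33.75 mm

Part | A | x̄ᵢ | ȳᵢ | A·x̄ᵢ | A·ȳᵢ
plate | 7000.00 | 50.00 | 35.00 | 350000.00 | 245000.00
removed quarter-circle | -314.16 | 91.51 | 61.51 | -28749.26 | -19324.48
Σ | 6685.84 |  |  | 321250.74 | 225675.52
x̄ = 321250.74 / 6685.84 = 48.05 mm
ȳ = 225675.52 / 6685.84 = 33.75 mm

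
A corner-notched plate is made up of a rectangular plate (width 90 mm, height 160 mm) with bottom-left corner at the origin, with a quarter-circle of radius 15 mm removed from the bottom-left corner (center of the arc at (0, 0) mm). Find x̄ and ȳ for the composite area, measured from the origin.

x̄ = 45.48 mm, ȳ = 80.91 mm

plate: A = 90 × 160 = 14400.00, centroid at (45.00, 80.00).
removed quarter-circle: A = −¼π·15² = -176.71, centroid at (6.37, 6.37).
ΣA = 14223.29 mm²
ΣAx̄ = (14400.00)(45.00) + (-176.71)(6.37) = 646875.00 mm³
ΣAȳ = (14400.00)(80.00) + (-176.71)(6.37) = 1150875.00 mm³
x̄ = 646875.00 / 14223.29 = 45.48 mm
ȳ = 1150875.00 / 14223.29 = 80.91 mm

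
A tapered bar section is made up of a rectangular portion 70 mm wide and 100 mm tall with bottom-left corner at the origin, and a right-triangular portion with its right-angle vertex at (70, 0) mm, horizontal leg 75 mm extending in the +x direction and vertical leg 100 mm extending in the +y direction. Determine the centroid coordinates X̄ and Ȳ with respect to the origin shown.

Part | A | x̄ᵢ | ȳᵢ | A·x̄ᵢ | A·ȳᵢ
rectangular portion | 7000.00 | 35.00 | 50.00 | 245000.00 | 350000.00
triangular portion | 3750.00 | 95.00 | 33.33 | 356250.00 | 125000.00
Σ | 10750.00 |  |  | 601250.00 | 475000.00
X̄ = 601250.00 / 10750.00 = 55.93 mm
Ȳ = 475000.00 / 10750.00 = 44.19 mm

X̄ = 55.93 mm, Ȳ = 44.19 mm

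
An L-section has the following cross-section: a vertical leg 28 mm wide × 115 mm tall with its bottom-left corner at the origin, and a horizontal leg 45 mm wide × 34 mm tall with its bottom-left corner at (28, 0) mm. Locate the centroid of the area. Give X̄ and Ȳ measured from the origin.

vertical leg: A = 28 × 115 = 3220.00, centroid at (14.00, 57.50).
horizontal leg: A = 45 × 34 = 1530.00, centroid at (50.50, 17.00).
ΣA = 4750.00 mm², ΣAX̄ = 122345.00 mm³, ΣAȲ = 211160.00 mm³.
X̄ = 122345.00/4750.00 = 25.76 mm; Ȳ = 211160.00/4750.00 = 44.45 mm.

X̄ = 25.76 mm, Ȳ = 44.45 mm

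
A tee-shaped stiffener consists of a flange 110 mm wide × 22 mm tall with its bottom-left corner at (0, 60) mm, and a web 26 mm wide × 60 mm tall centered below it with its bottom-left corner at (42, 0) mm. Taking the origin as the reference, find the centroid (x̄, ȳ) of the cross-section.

Part | A | x̄ᵢ | ȳᵢ | A·x̄ᵢ | A·ȳᵢ
web | 1560.00 | 55.00 | 30.00 | 85800.00 | 46800.00
flange | 2420.00 | 55.00 | 71.00 | 133100.00 | 171820.00
Σ | 3980.00 |  |  | 218900.00 | 218620.00
x̄ = 218900.00 / 3980.00 = 55.00 mm
ȳ = 218620.00 / 3980.00 = 54.93 mm

x̄ = 55.00 mm, ȳ = 54.93 mm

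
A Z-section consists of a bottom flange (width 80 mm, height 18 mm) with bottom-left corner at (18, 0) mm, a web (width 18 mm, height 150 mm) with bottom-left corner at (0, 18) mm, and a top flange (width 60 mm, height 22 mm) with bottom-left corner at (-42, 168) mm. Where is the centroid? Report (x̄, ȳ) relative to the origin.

x̄ = 16.85 mm, ȳ = 91.64 mm

bottom flange: A = 80 × 18 = 1440.00, centroid at (58.00, 9.00).
web: A = 18 × 150 = 2700.00, centroid at (9.00, 93.00).
top flange: A = 60 × 22 = 1320.00, centroid at (-12.00, 179.00).
ΣA = 5460.00 mm², ΣAx̄ = 91980.00 mm³, ΣAȳ = 500340.00 mm³.
x̄ = 91980.00/5460.00 = 16.85 mm; ȳ = 500340.00/5460.00 = 91.64 mm.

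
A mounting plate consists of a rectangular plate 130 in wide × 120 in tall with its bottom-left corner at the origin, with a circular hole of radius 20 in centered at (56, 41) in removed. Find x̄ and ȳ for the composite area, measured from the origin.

plate: A = 130 × 120 = 15600.00, centroid at (65.00, 60.00).
hole: A = −π·20² = -1256.64, centroid at (56.00, 41.00).
ΣA = 14343.36 in²
ΣAx̄ = (15600.00)(65.00) + (-1256.64)(56.00) = 943628.32 in³
ΣAȳ = (15600.00)(60.00) + (-1256.64)(41.00) = 884477.88 in³
x̄ = 943628.32 / 14343.36 = 65.79 in
ȳ = 884477.88 / 14343.36 = 61.66 in

x̄ = 65.79 in, ȳ = 61.66 in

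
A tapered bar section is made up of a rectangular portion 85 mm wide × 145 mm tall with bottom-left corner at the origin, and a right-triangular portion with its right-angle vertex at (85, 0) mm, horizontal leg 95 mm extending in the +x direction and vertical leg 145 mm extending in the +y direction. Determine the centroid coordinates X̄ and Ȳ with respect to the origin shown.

Part | A | x̄ᵢ | ȳᵢ | A·x̄ᵢ | A·ȳᵢ
rectangular portion | 12325.00 | 42.50 | 72.50 | 523812.50 | 893562.50
triangular portion | 6887.50 | 116.67 | 48.33 | 803541.67 | 332895.83
Σ | 19212.50 |  |  | 1327354.17 | 1226458.33
X̄ = 1327354.17 / 19212.50 = 69.09 mm
Ȳ = 1226458.33 / 19212.50 = 63.84 mm

X̄ = 69.09 mm, Ȳ = 63.84 mm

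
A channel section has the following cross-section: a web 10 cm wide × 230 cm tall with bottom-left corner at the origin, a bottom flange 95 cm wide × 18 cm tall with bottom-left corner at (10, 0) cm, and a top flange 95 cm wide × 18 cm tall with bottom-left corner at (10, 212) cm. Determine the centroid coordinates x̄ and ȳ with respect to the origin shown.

x̄ = 36.39 cm, ȳ = 115.00 cm

Part | A | x̄ᵢ | ȳᵢ | A·x̄ᵢ | A·ȳᵢ
web | 2300.00 | 5.00 | 115.00 | 11500.00 | 264500.00
bottom flange | 1710.00 | 57.50 | 9.00 | 98325.00 | 15390.00
top flange | 1710.00 | 57.50 | 221.00 | 98325.00 | 377910.00
Σ | 5720.00 |  |  | 208150.00 | 657800.00
x̄ = 208150.00 / 5720.00 = 36.39 cm
ȳ = 657800.00 / 5720.00 = 115.00 cm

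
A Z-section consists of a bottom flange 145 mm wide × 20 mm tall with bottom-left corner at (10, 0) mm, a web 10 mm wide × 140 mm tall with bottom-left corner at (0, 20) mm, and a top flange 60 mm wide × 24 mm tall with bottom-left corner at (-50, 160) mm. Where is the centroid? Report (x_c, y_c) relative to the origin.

x_c = 37.88 mm, y_c = 70.15 mm

Part | A | x̄ᵢ | ȳᵢ | A·x̄ᵢ | A·ȳᵢ
bottom flange | 2900.00 | 82.50 | 10.00 | 239250.00 | 29000.00
web | 1400.00 | 5.00 | 90.00 | 7000.00 | 126000.00
top flange | 1440.00 | -20.00 | 172.00 | -28800.00 | 247680.00
Σ | 5740.00 |  |  | 217450.00 | 402680.00
x_c = 217450.00 / 5740.00 = 37.88 mm
y_c = 402680.00 / 5740.00 = 70.15 mm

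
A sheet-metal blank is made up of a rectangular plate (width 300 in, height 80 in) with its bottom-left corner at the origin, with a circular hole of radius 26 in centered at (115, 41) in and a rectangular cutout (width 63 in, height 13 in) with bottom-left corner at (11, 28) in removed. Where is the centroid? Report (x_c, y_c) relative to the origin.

plate: A = 300 × 80 = 24000.00, centroid at (150.00, 40.00).
hole 1: A = −π·26² = -2123.72, centroid at (115.00, 41.00).
hole 2: A = −(63 × 13) = -819.00, centroid at (42.50, 34.50).
ΣA = 21057.28 in², ΣAx_c = 3320965.09 in³, ΣAy_c = 844672.12 in³.
x_c = 3320965.09/21057.28 = 157.71 in; y_c = 844672.12/21057.28 = 40.11 in.

x_c = 157.71 in, y_c = 40.11 in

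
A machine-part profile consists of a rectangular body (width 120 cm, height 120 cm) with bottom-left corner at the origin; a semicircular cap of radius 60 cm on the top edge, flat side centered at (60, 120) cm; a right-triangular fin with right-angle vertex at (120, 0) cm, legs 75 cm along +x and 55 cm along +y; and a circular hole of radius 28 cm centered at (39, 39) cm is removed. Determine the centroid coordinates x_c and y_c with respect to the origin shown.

x_c = 71.55 cm, y_c = 82.85 cm

Part | A | x̄ᵢ | ȳᵢ | A·x̄ᵢ | A·ȳᵢ
rectangular body | 14400.00 | 60.00 | 60.00 | 864000.00 | 864000.00
semicircular top | 5654.87 | 60.00 | 145.46 | 339292.01 | 822584.01
triangular fin | 2062.50 | 145.00 | 18.33 | 299062.50 | 37812.50
hole | -2463.01 | 39.00 | 39.00 | -96057.34 | -96057.34
Σ | 19654.36 |  |  | 1406297.17 | 1628339.18
x_c = 1406297.17 / 19654.36 = 71.55 cm
y_c = 1628339.18 / 19654.36 = 82.85 cm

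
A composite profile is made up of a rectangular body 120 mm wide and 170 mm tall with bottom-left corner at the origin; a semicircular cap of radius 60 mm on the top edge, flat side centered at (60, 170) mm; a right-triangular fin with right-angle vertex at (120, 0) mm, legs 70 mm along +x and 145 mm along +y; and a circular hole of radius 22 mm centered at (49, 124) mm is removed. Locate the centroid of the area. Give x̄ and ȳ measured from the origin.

rectangular body: A = 120 × 170 = 20400.00, centroid at (60.00, 85.00).
semicircular top: A = ½π·60² = 5654.87, centroid at (60.00, 195.46).
triangular fin: A = ½·70·145 = 5075.00, centroid at (143.33, 48.33).
hole: A = −π·22² = -1520.53, centroid at (49.00, 124.00).
ΣA = 29609.34 mm², ΣAx̄ = 2216202.66 mm³, ΣAȳ = 2896073.19 mm³.
x̄ = 2216202.66/29609.34 = 74.85 mm; ȳ = 2896073.19/29609.34 = 97.81 mm.

x̄ = 74.85 mm, ȳ = 97.81 mm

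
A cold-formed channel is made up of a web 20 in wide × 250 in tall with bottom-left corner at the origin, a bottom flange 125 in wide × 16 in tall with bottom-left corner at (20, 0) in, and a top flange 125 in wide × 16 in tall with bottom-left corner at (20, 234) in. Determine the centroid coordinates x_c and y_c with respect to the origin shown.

web: A = 20 × 250 = 5000.00, centroid at (10.00, 125.00).
bottom flange: A = 125 × 16 = 2000.00, centroid at (82.50, 8.00).
top flange: A = 125 × 16 = 2000.00, centroid at (82.50, 242.00).
ΣA = 9000.00 in², ΣAx_c = 380000.00 in³, ΣAy_c = 1125000.00 in³.
x_c = 380000.00/9000.00 = 42.22 in; y_c = 1125000.00/9000.00 = 125.00 in.

x_c = 42.22 in, y_c = 125.00 in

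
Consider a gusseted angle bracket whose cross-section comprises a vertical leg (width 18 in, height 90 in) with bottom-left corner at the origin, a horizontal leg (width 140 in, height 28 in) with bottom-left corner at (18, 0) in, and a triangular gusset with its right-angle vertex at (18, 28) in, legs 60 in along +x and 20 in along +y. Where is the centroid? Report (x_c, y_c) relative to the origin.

x_c = 62.27 in, y_c = 24.20 in

vertical leg: A = 18 × 90 = 1620.00, centroid at (9.00, 45.00).
horizontal leg: A = 140 × 28 = 3920.00, centroid at (88.00, 14.00).
gusset: A = ½·60·20 = 600.00, centroid at (38.00, 34.67).
ΣA = 6140.00 in², ΣAx_c = 382340.00 in³, ΣAy_c = 148580.00 in³.
x_c = 382340.00/6140.00 = 62.27 in; y_c = 148580.00/6140.00 = 24.20 in.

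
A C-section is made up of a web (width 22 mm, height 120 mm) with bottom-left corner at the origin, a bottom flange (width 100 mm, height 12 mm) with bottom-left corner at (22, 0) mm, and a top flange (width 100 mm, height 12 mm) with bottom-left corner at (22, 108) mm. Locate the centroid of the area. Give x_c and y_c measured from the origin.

Part | A | x̄ᵢ | ȳᵢ | A·x̄ᵢ | A·ȳᵢ
web | 2640.00 | 11.00 | 60.00 | 29040.00 | 158400.00
bottom flange | 1200.00 | 72.00 | 6.00 | 86400.00 | 7200.00
top flange | 1200.00 | 72.00 | 114.00 | 86400.00 | 136800.00
Σ | 5040.00 |  |  | 201840.00 | 302400.00
x_c = 201840.00 / 5040.00 = 40.05 mm
y_c = 302400.00 / 5040.00 = 60.00 mm

x_c = 40.05 mm, y_c = 60.00 mm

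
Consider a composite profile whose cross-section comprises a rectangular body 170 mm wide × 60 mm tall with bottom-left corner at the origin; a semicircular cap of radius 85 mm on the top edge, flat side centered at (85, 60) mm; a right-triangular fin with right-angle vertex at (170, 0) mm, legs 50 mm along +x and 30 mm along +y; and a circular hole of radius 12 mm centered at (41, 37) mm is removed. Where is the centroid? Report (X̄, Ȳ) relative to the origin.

Part | A | x̄ᵢ | ȳᵢ | A·x̄ᵢ | A·ȳᵢ
rectangular body | 10200.00 | 85.00 | 30.00 | 867000.00 | 306000.00
semicircular top | 11349.00 | 85.00 | 96.08 | 964665.29 | 1090356.87
triangular fin | 750.00 | 186.67 | 10.00 | 140000.00 | 7500.00
hole | -452.39 | 41.00 | 37.00 | -18547.96 | -16738.41
Σ | 21846.61 |  |  | 1953117.33 | 1387118.47
X̄ = 1953117.33 / 21846.61 = 89.40 mm
Ȳ = 1387118.47 / 21846.61 = 63.49 mm

X̄ = 89.40 mm, Ȳ = 63.49 mm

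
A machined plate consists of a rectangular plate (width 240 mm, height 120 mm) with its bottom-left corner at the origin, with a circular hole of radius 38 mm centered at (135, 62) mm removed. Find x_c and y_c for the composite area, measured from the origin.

x_c = 117.20 mm, y_c = 59.63 mm

Part | A | x̄ᵢ | ȳᵢ | A·x̄ᵢ | A·ȳᵢ
plate | 28800.00 | 120.00 | 60.00 | 3456000.00 | 1728000.00
hole | -4536.46 | 135.00 | 62.00 | -612422.07 | -281260.51
Σ | 24263.54 |  |  | 2843577.93 | 1446739.49
x_c = 2843577.93 / 24263.54 = 117.20 mm
y_c = 1446739.49 / 24263.54 = 59.63 mm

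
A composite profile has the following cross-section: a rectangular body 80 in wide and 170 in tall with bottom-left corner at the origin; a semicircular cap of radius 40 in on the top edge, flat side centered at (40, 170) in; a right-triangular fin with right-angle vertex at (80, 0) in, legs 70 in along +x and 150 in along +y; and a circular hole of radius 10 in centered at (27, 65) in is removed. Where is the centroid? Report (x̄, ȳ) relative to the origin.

Part | A | x̄ᵢ | ȳᵢ | A·x̄ᵢ | A·ȳᵢ
rectangular body | 13600.00 | 40.00 | 85.00 | 544000.00 | 1156000.00
semicircular top | 2513.27 | 40.00 | 186.98 | 100530.96 | 469923.27
triangular fin | 5250.00 | 103.33 | 50.00 | 542500.00 | 262500.00
hole | -314.16 | 27.00 | 65.00 | -8482.30 | -20420.35
Σ | 21049.11 |  |  | 1178548.66 | 1868002.92
x̄ = 1178548.66 / 21049.11 = 55.99 in
ȳ = 1868002.92 / 21049.11 = 88.74 in

x̄ = 55.99 in, ȳ = 88.74 in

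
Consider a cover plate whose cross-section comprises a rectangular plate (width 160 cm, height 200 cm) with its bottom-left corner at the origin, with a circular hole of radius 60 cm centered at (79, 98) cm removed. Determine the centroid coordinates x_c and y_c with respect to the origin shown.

plate: A = 160 × 200 = 32000.00, centroid at (80.00, 100.00).
hole: A = −π·60² = -11309.73, centroid at (79.00, 98.00).
ΣA = 20690.27 cm²
ΣAx_c = (32000.00)(80.00) + (-11309.73)(79.00) = 1666531.05 cm³
ΣAy_c = (32000.00)(100.00) + (-11309.73)(98.00) = 2091646.11 cm³
x_c = 1666531.05 / 20690.27 = 80.55 cm
y_c = 2091646.11 / 20690.27 = 101.09 cm

x_c = 80.55 cm, y_c = 101.09 cm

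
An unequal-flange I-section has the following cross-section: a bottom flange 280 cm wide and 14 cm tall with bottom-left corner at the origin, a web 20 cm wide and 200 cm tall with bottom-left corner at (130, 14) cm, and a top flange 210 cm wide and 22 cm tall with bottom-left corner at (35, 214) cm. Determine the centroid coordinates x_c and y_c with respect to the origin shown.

bottom flange: A = 280 × 14 = 3920.00, centroid at (140.00, 7.00).
web: A = 20 × 200 = 4000.00, centroid at (140.00, 114.00).
top flange: A = 210 × 22 = 4620.00, centroid at (140.00, 225.00).
ΣA = 12540.00 cm²
ΣAx_c = (3920.00)(140.00) + (4000.00)(140.00) + (4620.00)(140.00) = 1755600.00 cm³
ΣAy_c = (3920.00)(7.00) + (4000.00)(114.00) + (4620.00)(225.00) = 1522940.00 cm³
x_c = 1755600.00 / 12540.00 = 140.00 cm
y_c = 1522940.00 / 12540.00 = 121.45 cm

x_c = 140.00 cm, y_c = 121.45 cm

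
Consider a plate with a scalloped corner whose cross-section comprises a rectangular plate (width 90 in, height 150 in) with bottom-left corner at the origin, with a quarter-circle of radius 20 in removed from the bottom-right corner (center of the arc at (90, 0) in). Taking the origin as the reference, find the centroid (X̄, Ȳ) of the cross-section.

X̄ = 44.13 in, Ȳ = 76.58 in

Part | A | x̄ᵢ | ȳᵢ | A·x̄ᵢ | A·ȳᵢ
plate | 13500.00 | 45.00 | 75.00 | 607500.00 | 1012500.00
removed quarter-circle | -314.16 | 81.51 | 8.49 | -25607.67 | -2666.67
Σ | 13185.84 |  |  | 581892.33 | 1009833.33
X̄ = 581892.33 / 13185.84 = 44.13 in
Ȳ = 1009833.33 / 13185.84 = 76.58 in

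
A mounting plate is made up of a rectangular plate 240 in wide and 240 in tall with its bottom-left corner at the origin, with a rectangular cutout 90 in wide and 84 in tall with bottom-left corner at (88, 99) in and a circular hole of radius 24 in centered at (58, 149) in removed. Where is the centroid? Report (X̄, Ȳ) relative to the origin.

plate: A = 240 × 240 = 57600.00, centroid at (120.00, 120.00).
hole 1: A = −(90 × 84) = -7560.00, centroid at (133.00, 141.00).
hole 2: A = −π·24² = -1809.56, centroid at (58.00, 149.00).
ΣA = 48230.44 in², ΣAX̄ = 5801565.67 in³, ΣAȲ = 5576415.95 in³.
X̄ = 5801565.67/48230.44 = 120.29 in; Ȳ = 5576415.95/48230.44 = 115.62 in.

X̄ = 120.29 in, Ȳ = 115.62 in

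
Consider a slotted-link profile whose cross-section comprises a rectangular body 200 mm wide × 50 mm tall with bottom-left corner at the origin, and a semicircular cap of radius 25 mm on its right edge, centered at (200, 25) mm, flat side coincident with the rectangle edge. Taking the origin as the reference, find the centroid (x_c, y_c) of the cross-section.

rectangular body: A = 200 × 50 = 10000.00, centroid at (100.00, 25.00).
semicircular end: A = ½π·25² = 981.75, centroid at (210.61, 25.00).
ΣA = 10981.75 mm²
ΣAx_c = (10000.00)(100.00) + (981.75)(210.61) = 1206766.21 mm³
ΣAy_c = (10000.00)(25.00) + (981.75)(25.00) = 274543.69 mm³
x_c = 1206766.21 / 10981.75 = 109.89 mm
y_c = 274543.69 / 10981.75 = 25.00 mm

x_c = 109.89 mm, y_c = 25.00 mm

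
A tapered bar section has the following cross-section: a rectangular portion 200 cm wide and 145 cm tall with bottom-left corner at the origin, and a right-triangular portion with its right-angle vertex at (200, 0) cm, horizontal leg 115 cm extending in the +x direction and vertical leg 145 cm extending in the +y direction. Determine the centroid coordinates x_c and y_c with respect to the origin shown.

Part | A | x̄ᵢ | ȳᵢ | A·x̄ᵢ | A·ȳᵢ
rectangular portion | 29000.00 | 100.00 | 72.50 | 2900000.00 | 2102500.00
triangular portion | 8337.50 | 238.33 | 48.33 | 1987104.17 | 402979.17
Σ | 37337.50 |  |  | 4887104.17 | 2505479.17
x_c = 4887104.17 / 37337.50 = 130.89 cm
y_c = 2505479.17 / 37337.50 = 67.10 cm

x_c = 130.89 cm, y_c = 67.10 cm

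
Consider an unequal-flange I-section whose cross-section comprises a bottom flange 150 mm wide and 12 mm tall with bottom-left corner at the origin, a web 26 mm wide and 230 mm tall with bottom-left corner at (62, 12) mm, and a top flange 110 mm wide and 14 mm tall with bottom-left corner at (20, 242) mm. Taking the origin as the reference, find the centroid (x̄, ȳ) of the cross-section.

x̄ = 75.00 mm, ȳ = 123.79 mm

Part | A | x̄ᵢ | ȳᵢ | A·x̄ᵢ | A·ȳᵢ
bottom flange | 1800.00 | 75.00 | 6.00 | 135000.00 | 10800.00
web | 5980.00 | 75.00 | 127.00 | 448500.00 | 759460.00
top flange | 1540.00 | 75.00 | 249.00 | 115500.00 | 383460.00
Σ | 9320.00 |  |  | 699000.00 | 1153720.00
x̄ = 699000.00 / 9320.00 = 75.00 mm
ȳ = 1153720.00 / 9320.00 = 123.79 mm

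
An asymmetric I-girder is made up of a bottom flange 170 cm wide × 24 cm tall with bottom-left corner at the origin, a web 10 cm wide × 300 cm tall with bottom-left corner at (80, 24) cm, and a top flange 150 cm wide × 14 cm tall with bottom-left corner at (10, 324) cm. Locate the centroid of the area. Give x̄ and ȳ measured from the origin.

x̄ = 85.00 cm, ȳ = 137.92 cm

bottom flange: A = 170 × 24 = 4080.00, centroid at (85.00, 12.00).
web: A = 10 × 300 = 3000.00, centroid at (85.00, 174.00).
top flange: A = 150 × 14 = 2100.00, centroid at (85.00, 331.00).
ΣA = 9180.00 cm², ΣAx̄ = 780300.00 cm³, ΣAȳ = 1266060.00 cm³.
x̄ = 780300.00/9180.00 = 85.00 cm; ȳ = 1266060.00/9180.00 = 137.92 cm.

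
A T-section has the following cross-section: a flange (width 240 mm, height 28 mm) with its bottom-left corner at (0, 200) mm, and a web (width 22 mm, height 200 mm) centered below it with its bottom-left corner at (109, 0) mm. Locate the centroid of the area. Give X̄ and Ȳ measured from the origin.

X̄ = 120.00 mm, Ȳ = 168.89 mm

web: A = 22 × 200 = 4400.00, centroid at (120.00, 100.00).
flange: A = 240 × 28 = 6720.00, centroid at (120.00, 214.00).
ΣA = 11120.00 mm², ΣAX̄ = 1334400.00 mm³, ΣAȲ = 1878080.00 mm³.
X̄ = 1334400.00/11120.00 = 120.00 mm; Ȳ = 1878080.00/11120.00 = 168.89 mm.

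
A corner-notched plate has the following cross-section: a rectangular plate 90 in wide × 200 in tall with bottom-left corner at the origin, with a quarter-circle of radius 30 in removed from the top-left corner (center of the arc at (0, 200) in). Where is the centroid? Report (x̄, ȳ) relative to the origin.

plate: A = 90 × 200 = 18000.00, centroid at (45.00, 100.00).
removed quarter-circle: A = −¼π·30² = -706.86, centroid at (12.73, 187.27).
ΣA = 17293.14 in², ΣAx̄ = 801000.00 in³, ΣAȳ = 1667628.33 in³.
x̄ = 801000.00/17293.14 = 46.32 in; ȳ = 1667628.33/17293.14 = 96.43 in.

x̄ = 46.32 in, ȳ = 96.43 in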